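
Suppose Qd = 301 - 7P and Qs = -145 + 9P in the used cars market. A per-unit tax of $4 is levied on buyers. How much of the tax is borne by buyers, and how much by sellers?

Pre-tax equilibrium: P* = 27.875, Q* = 105.875.
Tax on buyers shifts demand to Qd = 301 − 7(P + 4) = 273 - 7P.
273 - 7P = -145 + 9P gives seller price Ps = 26.125; buyers pay Pb = 26.125 + 4 = 30.125.
New quantity: Q = 301 − 7(30.125) = 90.125.
Buyer burden = 30.125 − 27.875 = 2.25; seller burden = 27.875 − 26.125 = 1.75.

Buyers bear $2.25, sellers bear $1.75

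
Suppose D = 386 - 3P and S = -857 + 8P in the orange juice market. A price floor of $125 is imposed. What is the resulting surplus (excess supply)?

Surplus = 132

Equilibrium price would be P* = 113, so the floor at 125 binds.
At P = 125: D = 11, S = 143.
Surplus = 143 − 11 = 132.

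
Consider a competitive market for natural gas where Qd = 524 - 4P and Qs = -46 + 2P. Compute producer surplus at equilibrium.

Equilibrium: 524 - 4P = -46 + 2P gives P* = 95, Q* = 144.
Supply starts at P = 23 (where Qs = 0).
PS = ½(95 − 23)(144) = 5184.

Producer surplus = 5184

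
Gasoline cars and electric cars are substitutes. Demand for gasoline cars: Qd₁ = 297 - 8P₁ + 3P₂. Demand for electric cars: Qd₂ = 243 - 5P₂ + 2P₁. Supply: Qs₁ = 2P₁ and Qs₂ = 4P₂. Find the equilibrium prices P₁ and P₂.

Market 1: 297 - 8P₁ + 3P₂ = 2P₁ → 10P₁ - 3P₂ = 297.
Market 2: 9P₂ - 2P₁ = 243.
Eliminating P₂: 9×(1) + 3×(2) gives 84P₁ = 3402, so P₁ = 40.5.
Back-substitute into (2): P₂ = (243 + 2×40.5) / 9 = 36.

P₁ = 40.5, P₂ = 36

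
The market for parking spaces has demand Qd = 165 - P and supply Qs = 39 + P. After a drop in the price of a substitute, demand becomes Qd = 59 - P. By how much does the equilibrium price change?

Original equilibrium: P* = 63, Q* = 102.
New equilibrium: 59 - P = 39 + P, so 20 = 2P and P' = 10; Q' = 59 − 1(10) = 49.
Change in price: 10 − 63 = -53.

ΔP = -53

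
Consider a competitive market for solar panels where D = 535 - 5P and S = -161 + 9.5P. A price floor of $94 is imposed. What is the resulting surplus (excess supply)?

Surplus = 667

Equilibrium price would be P* = 48, so the floor at 94 binds.
At P = 94: D = 65, S = 732.
Surplus = 732 − 65 = 667.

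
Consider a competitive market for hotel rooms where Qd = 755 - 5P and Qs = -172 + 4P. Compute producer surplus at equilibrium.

Equilibrium: 755 - 5P = -172 + 4P gives P* = 103, Q* = 240.
Supply starts at P = 43 (where Qs = 0).
PS = ½(103 − 43)(240) = 7200.

Producer surplus = 7200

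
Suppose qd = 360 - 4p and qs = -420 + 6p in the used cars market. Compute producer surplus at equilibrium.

Producer surplus = 192

Equilibrium: 360 - 4p = -420 + 6p gives p* = 78, q* = 48.
Supply starts at p = 70 (where qs = 0).
PS = ½(78 − 70)(48) = 192.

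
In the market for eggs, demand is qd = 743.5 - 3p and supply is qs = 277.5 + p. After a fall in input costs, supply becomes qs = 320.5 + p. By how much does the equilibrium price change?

Original equilibrium: p* = 116.5, q* = 394.
New equilibrium: 743.5 - 3p = 320.5 + p, so 423 = 4p and p' = 105.75; q' = 743.5 − 3(105.75) = 426.25.
Change in price: 105.75 − 116.5 = -10.75.

Δp = -10.75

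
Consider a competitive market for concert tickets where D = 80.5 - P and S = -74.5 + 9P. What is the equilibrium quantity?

Set D = S: 80.5 - P = -74.5 + 9P.
155 = 10P, so P* = 15.5.
Q* = 80.5 − 1(15.5) = 65.

Q* = 65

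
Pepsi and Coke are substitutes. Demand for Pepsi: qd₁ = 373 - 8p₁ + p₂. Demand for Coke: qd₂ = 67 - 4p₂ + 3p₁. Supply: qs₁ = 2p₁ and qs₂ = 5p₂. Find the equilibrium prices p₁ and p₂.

Market 1: 373 - 8p₁ + p₂ = 2p₁ → 10p₁ - p₂ = 373.
Market 2: 9p₂ - 3p₁ = 67.
Eliminating p₂: 9×(1) + 1×(2) gives 87p₁ = 3424, so p₁ = 3424/87.
Back-substitute into (2): p₂ = (67 + 3×3424/87) / 9 = 1789/87.

p₁ = 3424/87, p₂ = 1789/87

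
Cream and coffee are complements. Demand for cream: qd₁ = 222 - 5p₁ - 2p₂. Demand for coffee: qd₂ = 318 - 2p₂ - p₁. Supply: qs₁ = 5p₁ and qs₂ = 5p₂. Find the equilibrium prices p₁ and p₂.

Market 1: 222 - 5p₁ - 2p₂ = 5p₁ → 10p₁ + 2p₂ = 222.
Market 2: 7p₂ + p₁ = 318.
Eliminating p₂: 7×(1) − 2×(2) gives 68p₁ = 918, so p₁ = 13.5.
Back-substitute into (2): p₂ = (318 − 1×13.5) / 7 = 43.5.

p₁ = 13.5, p₂ = 43.5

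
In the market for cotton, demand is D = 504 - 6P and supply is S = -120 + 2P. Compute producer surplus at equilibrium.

Producer surplus = 324

Equilibrium: 504 - 6P = -120 + 2P gives P* = 78, Q* = 36.
Supply starts at P = 60 (where S = 0).
PS = ½(78 − 60)(36) = 324.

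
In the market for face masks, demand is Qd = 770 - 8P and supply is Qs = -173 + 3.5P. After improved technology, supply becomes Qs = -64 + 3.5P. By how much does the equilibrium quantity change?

ΔQ = 1744/23

Original equilibrium: P* = 82, Q* = 114.
New equilibrium: 770 - 8P = -64 + 3.5P, so 834 = 11.5P and P' = 1668/23; Q' = 770 − 8(1668/23) = 4366/23.
Change in quantity: 4366/23 − 114 = 1744/23.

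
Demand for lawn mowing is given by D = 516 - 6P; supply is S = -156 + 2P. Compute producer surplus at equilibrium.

Equilibrium: 516 - 6P = -156 + 2P gives P* = 84, Q* = 12.
Supply starts at P = 78 (where S = 0).
PS = ½(84 − 78)(12) = 36.

Producer surplus = 36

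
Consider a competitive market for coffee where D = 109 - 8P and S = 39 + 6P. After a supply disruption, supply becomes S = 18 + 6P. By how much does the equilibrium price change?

ΔP = 1.5

Original equilibrium: P* = 5, Q* = 69.
New equilibrium: 109 - 8P = 18 + 6P, so 91 = 14P and P' = 6.5; Q' = 109 − 8(6.5) = 57.
Change in price: 6.5 − 5 = 1.5.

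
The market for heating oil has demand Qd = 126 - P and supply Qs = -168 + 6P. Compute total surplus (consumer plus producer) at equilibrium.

Equilibrium: 126 - P = -168 + 6P gives P* = 42, Q* = 84.
Demand choke price: P = 126; supply starts at P = 28.
CS = ½(126 − 42)(84) = 3528; PS = ½(42 − 28)(84) = 588.

Total surplus = 4116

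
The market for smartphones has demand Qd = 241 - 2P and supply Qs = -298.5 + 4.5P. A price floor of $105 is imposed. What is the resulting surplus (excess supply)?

Surplus = 143

Equilibrium price would be P* = 83, so the floor at 105 binds.
At P = 105: Qd = 31, Qs = 174.
Surplus = 174 − 31 = 143.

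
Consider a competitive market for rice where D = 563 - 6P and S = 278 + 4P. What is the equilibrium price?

P* = 28.5

Set D = S: 563 - 6P = 278 + 4P.
285 = 10P, so P* = 28.5.
Q* = 563 − 6(28.5) = 392.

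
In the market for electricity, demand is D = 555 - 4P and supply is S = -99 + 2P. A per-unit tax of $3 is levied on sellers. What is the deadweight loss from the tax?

Deadweight loss = 6

Pre-tax equilibrium: P* = 109, Q* = 119.
Tax on sellers shifts supply to S = -99 + 2(P − 3) = -105 + 2P.
555 - 4P = -105 + 2P gives buyer price Pb = 110; sellers receive Ps = 110 − 3 = 107.
New quantity: Q = 555 − 4(110) = 115.
DWL = ½ × 3 × (119 − 115) = 6.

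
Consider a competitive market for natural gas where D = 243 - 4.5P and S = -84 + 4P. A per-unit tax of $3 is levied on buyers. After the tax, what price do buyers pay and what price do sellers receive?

Pre-tax equilibrium: P* = 654/17, Q* = 1188/17.
Tax on buyers shifts demand to D = 243 − 4.5(P + 3) = 229.5 - 4.5P.
229.5 - 4.5P = -84 + 4P gives seller price Ps = 627/17; buyers pay Pb = 627/17 + 3 = 678/17.
New quantity: Q = 243 − 4.5(678/17) = 1080/17.

Buyers pay 678/17, sellers receive 627/17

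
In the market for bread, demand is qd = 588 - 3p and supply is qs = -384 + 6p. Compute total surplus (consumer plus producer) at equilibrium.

Equilibrium: 588 - 3p = -384 + 6p gives p* = 108, q* = 264.
Demand choke price: p = 196; supply starts at p = 64.
CS = ½(196 − 108)(264) = 11616; PS = ½(108 − 64)(264) = 5808.

Total surplus = 17424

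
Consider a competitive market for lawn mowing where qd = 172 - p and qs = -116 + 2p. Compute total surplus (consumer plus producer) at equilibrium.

Total surplus = 4332

Equilibrium: 172 - p = -116 + 2p gives p* = 96, q* = 76.
Demand choke price: p = 172; supply starts at p = 58.
CS = ½(172 − 96)(76) = 2888; PS = ½(96 − 58)(76) = 1444.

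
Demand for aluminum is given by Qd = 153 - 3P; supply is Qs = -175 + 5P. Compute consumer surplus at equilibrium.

Equilibrium: 153 - 3P = -175 + 5P gives P* = 41, Q* = 30.
Demand choke price (Qd = 0): P = 51.
CS = ½(51 − 41)(30) = 150.

Consumer surplus = 150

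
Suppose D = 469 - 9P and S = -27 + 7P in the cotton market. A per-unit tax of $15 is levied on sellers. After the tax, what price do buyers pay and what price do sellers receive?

Buyers pay $37.5625, sellers receive $22.5625

Pre-tax equilibrium: P* = 31, Q* = 190.
Tax on sellers shifts supply to S = -27 + 7(P − 15) = -132 + 7P.
469 - 9P = -132 + 7P gives buyer price Pb = 37.5625; sellers receive Ps = 37.5625 − 15 = 22.5625.
New quantity: Q = 469 − 9(37.5625) = 130.9375.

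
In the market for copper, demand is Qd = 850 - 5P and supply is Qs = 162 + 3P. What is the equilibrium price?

Set Qd = Qs: 850 - 5P = 162 + 3P.
688 = 8P, so P* = 86.
Q* = 850 − 5(86) = 420.

P* = 86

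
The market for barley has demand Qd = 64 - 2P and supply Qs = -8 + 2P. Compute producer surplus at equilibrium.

Equilibrium: 64 - 2P = -8 + 2P gives P* = 18, Q* = 28.
Supply starts at P = 4 (where Qs = 0).
PS = ½(18 − 4)(28) = 196.

Producer surplus = 196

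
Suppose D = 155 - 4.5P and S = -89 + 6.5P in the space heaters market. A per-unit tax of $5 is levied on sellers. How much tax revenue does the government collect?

Tax revenue = 9215/44

Pre-tax equilibrium: P* = 244/11, Q* = 607/11.
Tax on sellers shifts supply to S = -89 + 6.5(P − 5) = -121.5 + 6.5P.
155 - 4.5P = -121.5 + 6.5P gives buyer price Pb = 553/22; sellers receive Ps = 553/22 − 5 = 443/22.
New quantity: Q = 155 − 4.5(553/22) = 1843/44.
Revenue = 5 × 1843/44 = 9215/44.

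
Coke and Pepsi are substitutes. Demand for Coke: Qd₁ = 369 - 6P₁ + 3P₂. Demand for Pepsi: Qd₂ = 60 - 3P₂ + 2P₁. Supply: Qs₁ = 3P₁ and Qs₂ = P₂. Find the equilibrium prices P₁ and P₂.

Market 1: 369 - 6P₁ + 3P₂ = 3P₁ → 9P₁ - 3P₂ = 369.
Market 2: 4P₂ - 2P₁ = 60.
Eliminating P₂: 4×(1) + 3×(2) gives 30P₁ = 1656, so P₁ = 55.2.
Back-substitute into (2): P₂ = (60 + 2×55.2) / 4 = 42.6.

P₁ = 55.2, P₂ = 42.6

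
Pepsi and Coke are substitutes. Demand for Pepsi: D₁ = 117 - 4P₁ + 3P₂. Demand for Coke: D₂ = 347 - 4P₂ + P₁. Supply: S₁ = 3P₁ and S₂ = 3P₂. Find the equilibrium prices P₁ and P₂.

P₁ = 930/23, P₂ = 1273/23

Market 1: 117 - 4P₁ + 3P₂ = 3P₁ → 7P₁ - 3P₂ = 117.
Market 2: 7P₂ - P₁ = 347.
Eliminating P₂: 7×(1) + 3×(2) gives 46P₁ = 1860, so P₁ = 930/23.
Back-substitute into (2): P₂ = (347 + 1×930/23) / 7 = 1273/23.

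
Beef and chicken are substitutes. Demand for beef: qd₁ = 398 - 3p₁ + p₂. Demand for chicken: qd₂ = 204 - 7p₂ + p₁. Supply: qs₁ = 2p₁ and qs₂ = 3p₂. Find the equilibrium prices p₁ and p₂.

p₁ = 4184/49, p₂ = 1418/49

Market 1: 398 - 3p₁ + p₂ = 2p₁ → 5p₁ - p₂ = 398.
Market 2: 10p₂ - p₁ = 204.
Eliminating p₂: 10×(1) + 1×(2) gives 49p₁ = 4184, so p₁ = 4184/49.
Back-substitute into (2): p₂ = (204 + 1×4184/49) / 10 = 1418/49.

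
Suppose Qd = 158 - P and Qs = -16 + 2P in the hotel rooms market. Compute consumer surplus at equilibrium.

Consumer surplus = 5000

Equilibrium: 158 - P = -16 + 2P gives P* = 58, Q* = 100.
Demand choke price (Qd = 0): P = 158.
CS = ½(158 − 58)(100) = 5000.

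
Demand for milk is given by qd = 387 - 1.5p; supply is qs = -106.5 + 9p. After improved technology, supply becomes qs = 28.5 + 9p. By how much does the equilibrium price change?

Δp = -90/7

Original equilibrium: p* = 47, q* = 316.5.
New equilibrium: 387 - 1.5p = 28.5 + 9p, so 358.5 = 10.5p and p' = 239/7; q' = 387 − 1.5(239/7) = 4701/14.
Change in price: 239/7 − 47 = -90/7.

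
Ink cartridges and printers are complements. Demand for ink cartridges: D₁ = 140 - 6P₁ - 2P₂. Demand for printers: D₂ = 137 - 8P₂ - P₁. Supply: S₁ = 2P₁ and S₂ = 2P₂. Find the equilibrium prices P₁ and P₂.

P₁ = 563/39, P₂ = 478/39

Market 1: 140 - 6P₁ - 2P₂ = 2P₁ → 8P₁ + 2P₂ = 140.
Market 2: 10P₂ + P₁ = 137.
Eliminating P₂: 10×(1) − 2×(2) gives 78P₁ = 1126, so P₁ = 563/39.
Back-substitute into (2): P₂ = (137 − 1×563/39) / 10 = 478/39.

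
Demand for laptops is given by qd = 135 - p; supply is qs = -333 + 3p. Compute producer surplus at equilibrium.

Equilibrium: 135 - p = -333 + 3p gives p* = 117, q* = 18.
Supply starts at p = 111 (where qs = 0).
PS = ½(117 − 111)(18) = 54.

Producer surplus = 54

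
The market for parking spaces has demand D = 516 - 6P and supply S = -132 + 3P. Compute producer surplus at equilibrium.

Producer surplus = 1176

Equilibrium: 516 - 6P = -132 + 3P gives P* = 72, Q* = 84.
Supply starts at P = 44 (where S = 0).
PS = ½(72 − 44)(84) = 1176.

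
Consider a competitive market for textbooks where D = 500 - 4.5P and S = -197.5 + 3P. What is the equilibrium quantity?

Set D = S: 500 - 4.5P = -197.5 + 3P.
697.5 = 7.5P, so P* = 93.
Q* = 500 − 4.5(93) = 81.5.

Q* = 81.5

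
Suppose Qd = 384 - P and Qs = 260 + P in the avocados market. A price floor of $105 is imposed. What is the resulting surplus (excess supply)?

Equilibrium price would be P* = 62, so the floor at 105 binds.
At P = 105: Qd = 279, Qs = 365.
Surplus = 365 − 279 = 86.

Surplus = 86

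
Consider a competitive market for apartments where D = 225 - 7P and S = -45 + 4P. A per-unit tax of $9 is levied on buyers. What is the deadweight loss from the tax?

Pre-tax equilibrium: P* = 270/11, Q* = 585/11.
Tax on buyers shifts demand to D = 225 − 7(P + 9) = 162 - 7P.
162 - 7P = -45 + 4P gives seller price Ps = 207/11; buyers pay Pb = 207/11 + 9 = 306/11.
New quantity: Q = 225 − 7(306/11) = 333/11.
DWL = ½ × 9 × (585/11 − 333/11) = 1134/11.

Deadweight loss = 1134/11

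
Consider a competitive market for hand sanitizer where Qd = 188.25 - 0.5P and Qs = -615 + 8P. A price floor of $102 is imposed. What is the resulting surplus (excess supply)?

Surplus = 63.75

Equilibrium price would be P* = 94.5, so the floor at 102 binds.
At P = 102: Qd = 137.25, Qs = 201.
Surplus = 201 − 137.25 = 63.75.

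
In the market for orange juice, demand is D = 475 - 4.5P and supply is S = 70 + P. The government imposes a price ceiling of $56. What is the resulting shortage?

Shortage = 97

Equilibrium price would be P* = 810/11, so the ceiling at 56 binds.
At P = 56: D = 475 − 4.5(56) = 223, S = 70 + 1(56) = 126.
Shortage = 223 − 126 = 97.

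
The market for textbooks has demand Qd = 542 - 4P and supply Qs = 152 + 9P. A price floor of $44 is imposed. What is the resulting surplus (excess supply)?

Surplus = 182

Equilibrium price would be P* = 30, so the floor at 44 binds.
At P = 44: Qd = 366, Qs = 548.
Surplus = 548 − 366 = 182.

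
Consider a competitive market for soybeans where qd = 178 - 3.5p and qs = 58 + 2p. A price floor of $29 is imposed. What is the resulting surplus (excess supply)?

Equilibrium price would be p* = 240/11, so the floor at 29 binds.
At p = 29: qd = 76.5, qs = 116.
Surplus = 116 − 76.5 = 39.5.

Surplus = 39.5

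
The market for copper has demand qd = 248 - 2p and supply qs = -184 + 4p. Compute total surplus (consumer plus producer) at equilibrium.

Total surplus = 4056

Equilibrium: 248 - 2p = -184 + 4p gives p* = 72, q* = 104.
Demand choke price: p = 124; supply starts at p = 46.
CS = ½(124 − 72)(104) = 2704; PS = ½(72 − 46)(104) = 1352.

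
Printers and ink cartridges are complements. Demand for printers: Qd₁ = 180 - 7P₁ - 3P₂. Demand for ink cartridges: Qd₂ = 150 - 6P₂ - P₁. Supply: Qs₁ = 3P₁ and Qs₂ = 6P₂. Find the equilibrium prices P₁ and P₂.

Market 1: 180 - 7P₁ - 3P₂ = 3P₁ → 10P₁ + 3P₂ = 180.
Market 2: 12P₂ + P₁ = 150.
Eliminating P₂: 12×(1) − 3×(2) gives 117P₁ = 1710, so P₁ = 190/13.
Back-substitute into (2): P₂ = (150 − 1×190/13) / 12 = 440/39.

P₁ = 190/13, P₂ = 440/39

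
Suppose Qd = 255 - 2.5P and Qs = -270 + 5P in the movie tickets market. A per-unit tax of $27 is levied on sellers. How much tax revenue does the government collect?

Pre-tax equilibrium: P* = 70, Q* = 80.
Tax on sellers shifts supply to Qs = -270 + 5(P − 27) = -405 + 5P.
255 - 2.5P = -405 + 5P gives buyer price Pb = 88; sellers receive Ps = 88 − 27 = 61.
New quantity: Q = 255 − 2.5(88) = 35.
Revenue = 27 × 35 = 945.

Tax revenue = 945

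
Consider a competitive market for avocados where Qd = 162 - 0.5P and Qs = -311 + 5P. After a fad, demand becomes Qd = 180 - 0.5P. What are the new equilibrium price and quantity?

P' = 982/11, Q' = 1489/11

Original equilibrium: P* = 86, Q* = 119.
New equilibrium: 180 - 0.5P = -311 + 5P, so 491 = 5.5P and P' = 982/11; Q' = 180 − 0.5(982/11) = 1489/11.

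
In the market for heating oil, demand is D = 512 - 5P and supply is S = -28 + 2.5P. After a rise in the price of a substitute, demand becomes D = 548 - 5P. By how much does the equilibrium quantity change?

Original equilibrium: P* = 72, Q* = 152.
New equilibrium: 548 - 5P = -28 + 2.5P, so 576 = 7.5P and P' = 76.8; Q' = 548 − 5(76.8) = 164.
Change in quantity: 164 − 152 = 12.

ΔQ = 12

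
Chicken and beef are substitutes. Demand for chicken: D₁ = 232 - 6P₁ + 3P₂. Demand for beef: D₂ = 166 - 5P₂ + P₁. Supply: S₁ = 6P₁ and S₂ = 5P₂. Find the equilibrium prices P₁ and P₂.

Market 1: 232 - 6P₁ + 3P₂ = 6P₁ → 12P₁ - 3P₂ = 232.
Market 2: 10P₂ - P₁ = 166.
Eliminating P₂: 10×(1) + 3×(2) gives 117P₁ = 2818, so P₁ = 2818/117.
Back-substitute into (2): P₂ = (166 + 1×2818/117) / 10 = 2224/117.

P₁ = 2818/117, P₂ = 2224/117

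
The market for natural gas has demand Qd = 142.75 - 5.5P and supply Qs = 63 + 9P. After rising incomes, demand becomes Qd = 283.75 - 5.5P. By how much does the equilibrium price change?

ΔP = 282/29

Original equilibrium: P* = 5.5, Q* = 112.5.
New equilibrium: 283.75 - 5.5P = 63 + 9P, so 220.75 = 14.5P and P' = 883/58; Q' = 283.75 − 5.5(883/58) = 11601/58.
Change in price: 883/58 − 5.5 = 282/29.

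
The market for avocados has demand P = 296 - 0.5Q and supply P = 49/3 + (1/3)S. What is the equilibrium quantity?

Q* = 335.6

Set the two price expressions equal: 296 - 0.5Q = 49/3 + (1/3)Q.
839/3 = (5/6)Q, so Q* = 335.6.
P* = 296 − (0.5)(335.6) = 128.2.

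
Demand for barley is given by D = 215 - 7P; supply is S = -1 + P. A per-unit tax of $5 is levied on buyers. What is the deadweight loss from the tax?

Pre-tax equilibrium: P* = 27, Q* = 26.
Tax on buyers shifts demand to D = 215 − 7(P + 5) = 180 - 7P.
180 - 7P = -1 + P gives seller price Ps = 22.625; buyers pay Pb = 22.625 + 5 = 27.625.
New quantity: Q = 215 − 7(27.625) = 21.625.
DWL = ½ × 5 × (26 − 21.625) = 10.9375.

Deadweight loss = 10.9375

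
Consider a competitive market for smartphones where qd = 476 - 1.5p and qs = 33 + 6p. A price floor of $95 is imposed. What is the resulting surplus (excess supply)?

Surplus = 269.5

Equilibrium price would be p* = 886/15, so the floor at 95 binds.
At p = 95: qd = 333.5, qs = 603.
Surplus = 603 − 333.5 = 269.5.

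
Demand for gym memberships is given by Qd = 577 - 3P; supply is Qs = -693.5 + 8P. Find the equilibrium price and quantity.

P* = 115.5, Q* = 230.5

Set Qd = Qs: 577 - 3P = -693.5 + 8P.
1270.5 = 11P, so P* = 115.5.
Q* = 577 − 3(115.5) = 230.5.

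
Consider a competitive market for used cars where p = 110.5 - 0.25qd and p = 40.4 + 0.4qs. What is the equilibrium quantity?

Set the two price expressions equal: 110.5 - 0.25q = 40.4 + 0.4q.
70.1 = 0.65q, so q* = 1402/13.
p* = 110.5 − (0.25)(1402/13) = 1086/13.

q* = 1402/13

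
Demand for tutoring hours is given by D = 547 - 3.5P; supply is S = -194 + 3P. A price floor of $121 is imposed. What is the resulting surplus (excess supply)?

Equilibrium price would be P* = 114, so the floor at 121 binds.
At P = 121: D = 123.5, S = 169.
Surplus = 169 − 123.5 = 45.5.

Surplus = 45.5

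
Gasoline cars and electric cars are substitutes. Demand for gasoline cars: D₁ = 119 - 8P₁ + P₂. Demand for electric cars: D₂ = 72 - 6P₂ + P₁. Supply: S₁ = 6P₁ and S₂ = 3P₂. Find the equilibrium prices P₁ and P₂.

P₁ = 9.144, P₂ = 9.016

Market 1: 119 - 8P₁ + P₂ = 6P₁ → 14P₁ - P₂ = 119.
Market 2: 9P₂ - P₁ = 72.
Eliminating P₂: 9×(1) + 1×(2) gives 125P₁ = 1143, so P₁ = 9.144.
Back-substitute into (2): P₂ = (72 + 1×9.144) / 9 = 9.016.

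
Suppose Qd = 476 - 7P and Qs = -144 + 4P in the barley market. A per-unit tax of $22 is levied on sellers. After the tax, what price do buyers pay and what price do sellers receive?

Buyers pay 708/11, sellers receive 466/11

Pre-tax equilibrium: P* = 620/11, Q* = 896/11.
Tax on sellers shifts supply to Qs = -144 + 4(P − 22) = -232 + 4P.
476 - 7P = -232 + 4P gives buyer price Pb = 708/11; sellers receive Ps = 708/11 − 22 = 466/11.
New quantity: Q = 476 − 7(708/11) = 280/11.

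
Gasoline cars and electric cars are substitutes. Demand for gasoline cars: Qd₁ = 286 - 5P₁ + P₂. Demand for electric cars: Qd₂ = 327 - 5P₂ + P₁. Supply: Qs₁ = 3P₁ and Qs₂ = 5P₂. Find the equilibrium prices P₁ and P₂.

P₁ = 3187/79, P₂ = 2902/79

Market 1: 286 - 5P₁ + P₂ = 3P₁ → 8P₁ - P₂ = 286.
Market 2: 10P₂ - P₁ = 327.
Eliminating P₂: 10×(1) + 1×(2) gives 79P₁ = 3187, so P₁ = 3187/79.
Back-substitute into (2): P₂ = (327 + 1×3187/79) / 10 = 2902/79.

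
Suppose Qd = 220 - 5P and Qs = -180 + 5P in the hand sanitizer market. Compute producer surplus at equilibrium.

Equilibrium: 220 - 5P = -180 + 5P gives P* = 40, Q* = 20.
Supply starts at P = 36 (where Qs = 0).
PS = ½(40 − 36)(20) = 40.

Producer surplus = 40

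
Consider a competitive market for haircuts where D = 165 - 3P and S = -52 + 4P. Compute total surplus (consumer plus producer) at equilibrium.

Equilibrium: 165 - 3P = -52 + 4P gives P* = 31, Q* = 72.
Demand choke price: P = 55; supply starts at P = 13.
CS = ½(55 − 31)(72) = 864; PS = ½(31 − 13)(72) = 648.

Total surplus = 1512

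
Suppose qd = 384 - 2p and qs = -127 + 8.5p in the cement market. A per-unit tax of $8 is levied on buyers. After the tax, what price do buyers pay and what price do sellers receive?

Buyers pay 386/7, sellers receive 330/7

Pre-tax equilibrium: p* = 146/3, q* = 860/3.
Tax on buyers shifts demand to qd = 384 − 2(p + 8) = 368 - 2p.
368 - 2p = -127 + 8.5p gives seller price ps = 330/7; buyers pay pb = 330/7 + 8 = 386/7.
New quantity: q = 384 − 2(386/7) = 1916/7.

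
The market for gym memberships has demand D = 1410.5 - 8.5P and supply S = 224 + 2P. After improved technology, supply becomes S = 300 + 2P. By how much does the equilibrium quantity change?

ΔQ = 1292/21

Original equilibrium: P* = 113, Q* = 450.
New equilibrium: 1410.5 - 8.5P = 300 + 2P, so 1110.5 = 10.5P and P' = 2221/21; Q' = 1410.5 − 8.5(2221/21) = 10742/21.
Change in quantity: 10742/21 − 450 = 1292/21.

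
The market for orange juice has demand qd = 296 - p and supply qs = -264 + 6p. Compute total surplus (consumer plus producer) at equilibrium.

Total surplus = 27216

Equilibrium: 296 - p = -264 + 6p gives p* = 80, q* = 216.
Demand choke price: p = 296; supply starts at p = 44.
CS = ½(296 − 80)(216) = 23328; PS = ½(80 − 44)(216) = 3888.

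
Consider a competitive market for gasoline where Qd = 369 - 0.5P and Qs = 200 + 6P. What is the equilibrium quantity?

Set Qd = Qs: 369 - 0.5P = 200 + 6P.
169 = 6.5P, so P* = 26.
Q* = 369 − 0.5(26) = 356.

Q* = 356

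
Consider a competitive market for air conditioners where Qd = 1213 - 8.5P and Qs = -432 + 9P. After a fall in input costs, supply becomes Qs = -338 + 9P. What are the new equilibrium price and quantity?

P' = 3102/35, Q' = 16088/35

Original equilibrium: P* = 94, Q* = 414.
New equilibrium: 1213 - 8.5P = -338 + 9P, so 1551 = 17.5P and P' = 3102/35; Q' = 1213 − 8.5(3102/35) = 16088/35.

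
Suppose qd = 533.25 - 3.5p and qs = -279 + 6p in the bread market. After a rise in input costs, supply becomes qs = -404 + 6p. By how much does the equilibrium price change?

Δp = 250/19

Original equilibrium: p* = 85.5, q* = 234.
New equilibrium: 533.25 - 3.5p = -404 + 6p, so 937.25 = 9.5p and p' = 3749/38; q' = 533.25 − 3.5(3749/38) = 3571/19.
Change in price: 3749/38 − 85.5 = 250/19.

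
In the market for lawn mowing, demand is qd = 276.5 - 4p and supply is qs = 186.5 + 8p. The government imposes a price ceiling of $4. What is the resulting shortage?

Shortage = 42

Equilibrium price would be p* = 7.5, so the ceiling at 4 binds.
At p = 4: qd = 276.5 − 4(4) = 260.5, qs = 186.5 + 8(4) = 218.5.
Shortage = 260.5 − 218.5 = 42.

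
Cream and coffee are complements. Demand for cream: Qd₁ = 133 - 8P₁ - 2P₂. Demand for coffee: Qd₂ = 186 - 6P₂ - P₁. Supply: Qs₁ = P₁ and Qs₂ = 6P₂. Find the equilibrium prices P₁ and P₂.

Market 1: 133 - 8P₁ - 2P₂ = P₁ → 9P₁ + 2P₂ = 133.
Market 2: 12P₂ + P₁ = 186.
Eliminating P₂: 12×(1) − 2×(2) gives 106P₁ = 1224, so P₁ = 612/53.
Back-substitute into (2): P₂ = (186 − 1×612/53) / 12 = 1541/106.

P₁ = 612/53, P₂ = 1541/106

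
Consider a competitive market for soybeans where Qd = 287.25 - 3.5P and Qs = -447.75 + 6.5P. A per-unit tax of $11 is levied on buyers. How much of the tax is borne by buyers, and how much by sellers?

Buyers bear $7.15, sellers bear $3.85

Pre-tax equilibrium: P* = 73.5, Q* = 30.
Tax on buyers shifts demand to Qd = 287.25 − 3.5(P + 11) = 248.75 - 3.5P.
248.75 - 3.5P = -447.75 + 6.5P gives seller price Ps = 69.65; buyers pay Pb = 69.65 + 11 = 80.65.
New quantity: Q = 287.25 − 3.5(80.65) = 4.975.
Buyer burden = 80.65 − 73.5 = 7.15; seller burden = 73.5 − 69.65 = 3.85.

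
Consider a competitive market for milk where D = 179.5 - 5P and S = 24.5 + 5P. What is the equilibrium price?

P* = 15.5

Set D = S: 179.5 - 5P = 24.5 + 5P.
155 = 10P, so P* = 15.5.
Q* = 179.5 − 5(15.5) = 102.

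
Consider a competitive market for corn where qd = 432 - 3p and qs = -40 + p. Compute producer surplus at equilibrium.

Producer surplus = 3042

Equilibrium: 432 - 3p = -40 + p gives p* = 118, q* = 78.
Supply starts at p = 40 (where qs = 0).
PS = ½(118 − 40)(78) = 3042.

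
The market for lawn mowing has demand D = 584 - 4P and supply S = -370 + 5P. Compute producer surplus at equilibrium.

Equilibrium: 584 - 4P = -370 + 5P gives P* = 106, Q* = 160.
Supply starts at P = 74 (where S = 0).
PS = ½(106 − 74)(160) = 2560.

Producer surplus = 2560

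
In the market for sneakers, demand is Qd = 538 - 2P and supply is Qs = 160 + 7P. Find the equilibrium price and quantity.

P* = 42, Q* = 454

Set Qd = Qs: 538 - 2P = 160 + 7P.
378 = 9P, so P* = 42.
Q* = 538 − 2(42) = 454.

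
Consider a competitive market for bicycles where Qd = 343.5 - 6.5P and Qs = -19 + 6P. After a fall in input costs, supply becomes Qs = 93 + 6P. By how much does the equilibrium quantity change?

Original equilibrium: P* = 29, Q* = 155.
New equilibrium: 343.5 - 6.5P = 93 + 6P, so 250.5 = 12.5P and P' = 20.04; Q' = 343.5 − 6.5(20.04) = 213.24.
Change in quantity: 213.24 − 155 = 58.24.

ΔQ = 58.24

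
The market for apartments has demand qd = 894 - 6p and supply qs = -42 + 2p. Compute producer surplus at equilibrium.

Producer surplus = 9216

Equilibrium: 894 - 6p = -42 + 2p gives p* = 117, q* = 192.
Supply starts at p = 21 (where qs = 0).
PS = ½(117 − 21)(192) = 9216.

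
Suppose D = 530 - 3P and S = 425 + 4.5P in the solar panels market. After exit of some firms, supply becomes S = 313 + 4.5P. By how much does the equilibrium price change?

ΔP = 224/15

Original equilibrium: P* = 14, Q* = 488.
New equilibrium: 530 - 3P = 313 + 4.5P, so 217 = 7.5P and P' = 434/15; Q' = 530 − 3(434/15) = 443.2.
Change in price: 434/15 − 14 = 224/15.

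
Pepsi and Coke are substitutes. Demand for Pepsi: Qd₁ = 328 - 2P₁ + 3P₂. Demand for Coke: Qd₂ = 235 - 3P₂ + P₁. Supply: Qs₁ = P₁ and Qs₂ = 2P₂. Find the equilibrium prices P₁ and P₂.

P₁ = 2345/12, P₂ = 1033/12

Market 1: 328 - 2P₁ + 3P₂ = P₁ → 3P₁ - 3P₂ = 328.
Market 2: 5P₂ - P₁ = 235.
Eliminating P₂: 5×(1) + 3×(2) gives 12P₁ = 2345, so P₁ = 2345/12.
Back-substitute into (2): P₂ = (235 + 1×2345/12) / 5 = 1033/12.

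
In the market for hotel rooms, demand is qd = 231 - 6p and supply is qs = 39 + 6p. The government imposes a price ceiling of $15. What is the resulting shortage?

Equilibrium price would be p* = 16, so the ceiling at 15 binds.
At p = 15: qd = 231 − 6(15) = 141, qs = 39 + 6(15) = 129.
Shortage = 141 − 129 = 12.

Shortage = 12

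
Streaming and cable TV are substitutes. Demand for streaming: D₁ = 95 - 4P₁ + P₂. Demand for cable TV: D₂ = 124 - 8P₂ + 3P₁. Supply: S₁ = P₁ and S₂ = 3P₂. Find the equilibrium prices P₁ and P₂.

Market 1: 95 - 4P₁ + P₂ = P₁ → 5P₁ - P₂ = 95.
Market 2: 11P₂ - 3P₁ = 124.
Eliminating P₂: 11×(1) + 1×(2) gives 52P₁ = 1169, so P₁ = 1169/52.
Back-substitute into (2): P₂ = (124 + 3×1169/52) / 11 = 905/52.

P₁ = 1169/52, P₂ = 905/52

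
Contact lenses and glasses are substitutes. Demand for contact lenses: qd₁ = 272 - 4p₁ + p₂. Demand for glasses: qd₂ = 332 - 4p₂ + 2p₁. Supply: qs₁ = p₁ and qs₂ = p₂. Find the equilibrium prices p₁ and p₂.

p₁ = 1692/23, p₂ = 2204/23

Market 1: 272 - 4p₁ + p₂ = p₁ → 5p₁ - p₂ = 272.
Market 2: 5p₂ - 2p₁ = 332.
Eliminating p₂: 5×(1) + 1×(2) gives 23p₁ = 1692, so p₁ = 1692/23.
Back-substitute into (2): p₂ = (332 + 2×1692/23) / 5 = 2204/23.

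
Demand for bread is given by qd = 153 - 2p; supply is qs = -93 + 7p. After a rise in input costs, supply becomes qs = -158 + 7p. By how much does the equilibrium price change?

Δp = 65/9

Original equilibrium: p* = 82/3, q* = 295/3.
New equilibrium: 153 - 2p = -158 + 7p, so 311 = 9p and p' = 311/9; q' = 153 − 2(311/9) = 755/9.
Change in price: 311/9 − 82/3 = 65/9.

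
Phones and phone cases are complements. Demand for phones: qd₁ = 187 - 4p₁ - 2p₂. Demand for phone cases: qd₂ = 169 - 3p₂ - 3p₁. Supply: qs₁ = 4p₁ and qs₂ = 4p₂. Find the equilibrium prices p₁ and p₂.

Market 1: 187 - 4p₁ - 2p₂ = 4p₁ → 8p₁ + 2p₂ = 187.
Market 2: 7p₂ + 3p₁ = 169.
Eliminating p₂: 7×(1) − 2×(2) gives 50p₁ = 971, so p₁ = 19.42.
Back-substitute into (2): p₂ = (169 − 3×19.42) / 7 = 15.82.

p₁ = 19.42, p₂ = 15.82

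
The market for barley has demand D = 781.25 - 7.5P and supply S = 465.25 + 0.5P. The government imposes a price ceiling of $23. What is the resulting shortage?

Shortage = 132

Equilibrium price would be P* = 39.5, so the ceiling at 23 binds.
At P = 23: D = 781.25 − 7.5(23) = 608.75, S = 465.25 + 0.5(23) = 476.75.
Shortage = 608.75 − 476.75 = 132.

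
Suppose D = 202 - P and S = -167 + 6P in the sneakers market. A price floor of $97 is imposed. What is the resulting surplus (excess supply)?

Surplus = 310

Equilibrium price would be P* = 369/7, so the floor at 97 binds.
At P = 97: D = 105, S = 415.
Surplus = 415 − 105 = 310.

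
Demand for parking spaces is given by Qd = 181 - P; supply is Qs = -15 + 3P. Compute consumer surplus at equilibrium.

Equilibrium: 181 - P = -15 + 3P gives P* = 49, Q* = 132.
Demand choke price (Qd = 0): P = 181.
CS = ½(181 − 49)(132) = 8712.

Consumer surplus = 8712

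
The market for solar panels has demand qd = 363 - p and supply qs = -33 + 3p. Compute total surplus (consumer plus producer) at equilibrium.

Equilibrium: 363 - p = -33 + 3p gives p* = 99, q* = 264.
Demand choke price: p = 363; supply starts at p = 11.
CS = ½(363 − 99)(264) = 34848; PS = ½(99 − 11)(264) = 11616.

Total surplus = 46464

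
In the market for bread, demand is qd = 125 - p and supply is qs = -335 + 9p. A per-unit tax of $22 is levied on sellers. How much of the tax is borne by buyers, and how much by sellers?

Buyers bear $19.8, sellers bear $2.2

Pre-tax equilibrium: p* = 46, q* = 79.
Tax on sellers shifts supply to qs = -335 + 9(p − 22) = -533 + 9p.
125 - p = -533 + 9p gives buyer price pb = 65.8; sellers receive ps = 65.8 − 22 = 43.8.
New quantity: q = 125 − 1(65.8) = 59.2.
Buyer burden = 65.8 − 46 = 19.8; seller burden = 46 − 43.8 = 2.2.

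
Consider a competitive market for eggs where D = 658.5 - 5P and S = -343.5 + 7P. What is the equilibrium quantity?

Q* = 241

Set D = S: 658.5 - 5P = -343.5 + 7P.
1002 = 12P, so P* = 83.5.
Q* = 658.5 − 5(83.5) = 241.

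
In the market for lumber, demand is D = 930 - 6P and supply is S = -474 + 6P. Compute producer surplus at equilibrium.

Producer surplus = 4332

Equilibrium: 930 - 6P = -474 + 6P gives P* = 117, Q* = 228.
Supply starts at P = 79 (where S = 0).
PS = ½(117 − 79)(228) = 4332.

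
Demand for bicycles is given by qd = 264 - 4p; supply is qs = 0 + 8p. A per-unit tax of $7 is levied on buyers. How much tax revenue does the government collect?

Tax revenue = 3304/3

Pre-tax equilibrium: p* = 22, q* = 176.
Tax on buyers shifts demand to qd = 264 − 4(p + 7) = 236 - 4p.
236 - 4p = 0 + 8p gives seller price ps = 59/3; buyers pay pb = 59/3 + 7 = 80/3.
New quantity: q = 264 − 4(80/3) = 472/3.
Revenue = 7 × 472/3 = 3304/3.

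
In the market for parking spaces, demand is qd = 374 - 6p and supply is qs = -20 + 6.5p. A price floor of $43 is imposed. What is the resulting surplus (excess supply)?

Surplus = 143.5

Equilibrium price would be p* = 31.52, so the floor at 43 binds.
At p = 43: qd = 116, qs = 259.5.
Surplus = 259.5 − 116 = 143.5.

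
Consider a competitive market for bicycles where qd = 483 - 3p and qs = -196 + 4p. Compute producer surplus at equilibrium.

Equilibrium: 483 - 3p = -196 + 4p gives p* = 97, q* = 192.
Supply starts at p = 49 (where qs = 0).
PS = ½(97 − 49)(192) = 4608.

Producer surplus = 4608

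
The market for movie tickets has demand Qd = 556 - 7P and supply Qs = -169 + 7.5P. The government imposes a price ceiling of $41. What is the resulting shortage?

Shortage = 130.5

Equilibrium price would be P* = 50, so the ceiling at 41 binds.
At P = 41: Qd = 556 − 7(41) = 269, Qs = -169 + 7.5(41) = 138.5.
Shortage = 269 − 138.5 = 130.5.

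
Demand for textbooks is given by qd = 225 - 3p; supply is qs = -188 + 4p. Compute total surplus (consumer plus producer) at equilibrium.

Total surplus = 672

Equilibrium: 225 - 3p = -188 + 4p gives p* = 59, q* = 48.
Demand choke price: p = 75; supply starts at p = 47.
CS = ½(75 − 59)(48) = 384; PS = ½(59 − 47)(48) = 288.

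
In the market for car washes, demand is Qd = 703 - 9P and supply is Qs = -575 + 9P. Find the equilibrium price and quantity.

P* = 71, Q* = 64

Set Qd = Qs: 703 - 9P = -575 + 9P.
1278 = 18P, so P* = 71.
Q* = 703 − 9(71) = 64.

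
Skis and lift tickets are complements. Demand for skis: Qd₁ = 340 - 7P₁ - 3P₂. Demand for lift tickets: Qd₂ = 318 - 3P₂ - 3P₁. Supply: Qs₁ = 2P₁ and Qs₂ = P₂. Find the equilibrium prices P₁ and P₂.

Market 1: 340 - 7P₁ - 3P₂ = 2P₁ → 9P₁ + 3P₂ = 340.
Market 2: 4P₂ + 3P₁ = 318.
Eliminating P₂: 4×(1) − 3×(2) gives 27P₁ = 406, so P₁ = 406/27.
Back-substitute into (2): P₂ = (318 − 3×406/27) / 4 = 614/9.

P₁ = 406/27, P₂ = 614/9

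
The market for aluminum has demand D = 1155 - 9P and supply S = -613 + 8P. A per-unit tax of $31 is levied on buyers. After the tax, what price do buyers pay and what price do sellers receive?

Buyers pay 2016/17, sellers receive 1489/17

Pre-tax equilibrium: P* = 104, Q* = 219.
Tax on buyers shifts demand to D = 1155 − 9(P + 31) = 876 - 9P.
876 - 9P = -613 + 8P gives seller price Ps = 1489/17; buyers pay Pb = 1489/17 + 31 = 2016/17.
New quantity: Q = 1155 − 9(2016/17) = 1491/17.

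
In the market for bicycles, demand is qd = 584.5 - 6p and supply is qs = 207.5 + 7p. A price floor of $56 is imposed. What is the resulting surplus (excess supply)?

Equilibrium price would be p* = 29, so the floor at 56 binds.
At p = 56: qd = 248.5, qs = 599.5.
Surplus = 599.5 − 248.5 = 351.

Surplus = 351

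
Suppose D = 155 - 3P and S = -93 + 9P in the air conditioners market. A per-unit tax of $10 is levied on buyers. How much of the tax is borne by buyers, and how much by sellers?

Buyers bear $7.5, sellers bear $2.5

Pre-tax equilibrium: P* = 62/3, Q* = 93.
Tax on buyers shifts demand to D = 155 − 3(P + 10) = 125 - 3P.
125 - 3P = -93 + 9P gives seller price Ps = 109/6; buyers pay Pb = 109/6 + 10 = 169/6.
New quantity: Q = 155 − 3(169/6) = 70.5.
Buyer burden = 169/6 − 62/3 = 7.5; seller burden = 62/3 − 109/6 = 2.5.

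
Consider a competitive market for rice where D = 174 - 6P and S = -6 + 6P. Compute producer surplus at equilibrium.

Producer surplus = 588

Equilibrium: 174 - 6P = -6 + 6P gives P* = 15, Q* = 84.
Supply starts at P = 1 (where S = 0).
PS = ½(15 − 1)(84) = 588.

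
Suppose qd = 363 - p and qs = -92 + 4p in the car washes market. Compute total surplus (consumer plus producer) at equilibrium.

Total surplus = 46240

Equilibrium: 363 - p = -92 + 4p gives p* = 91, q* = 272.
Demand choke price: p = 363; supply starts at p = 23.
CS = ½(363 − 91)(272) = 36992; PS = ½(91 − 23)(272) = 9248.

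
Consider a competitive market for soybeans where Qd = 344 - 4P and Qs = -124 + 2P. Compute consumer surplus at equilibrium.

Consumer surplus = 128

Equilibrium: 344 - 4P = -124 + 2P gives P* = 78, Q* = 32.
Demand choke price (Qd = 0): P = 86.
CS = ½(86 − 78)(32) = 128.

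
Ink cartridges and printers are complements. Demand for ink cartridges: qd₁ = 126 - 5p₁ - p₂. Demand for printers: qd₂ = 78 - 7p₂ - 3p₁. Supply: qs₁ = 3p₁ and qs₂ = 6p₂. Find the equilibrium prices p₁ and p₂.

p₁ = 1560/101, p₂ = 246/101

Market 1: 126 - 5p₁ - p₂ = 3p₁ → 8p₁ + p₂ = 126.
Market 2: 13p₂ + 3p₁ = 78.
Eliminating p₂: 13×(1) − 1×(2) gives 101p₁ = 1560, so p₁ = 1560/101.
Back-substitute into (2): p₂ = (78 − 3×1560/101) / 13 = 246/101.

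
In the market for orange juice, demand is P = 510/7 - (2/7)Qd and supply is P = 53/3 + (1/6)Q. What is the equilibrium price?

Set the two price expressions equal: 510/7 - (2/7)Q = 53/3 + (1/6)Q.
1159/21 = (19/42)Q, so Q* = 122.
P* = 510/7 − (2/7)(122) = 38.

P* = 38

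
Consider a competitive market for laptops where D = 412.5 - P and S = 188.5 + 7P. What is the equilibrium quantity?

Set D = S: 412.5 - P = 188.5 + 7P.
224 = 8P, so P* = 28.
Q* = 412.5 − 1(28) = 384.5.

Q* = 384.5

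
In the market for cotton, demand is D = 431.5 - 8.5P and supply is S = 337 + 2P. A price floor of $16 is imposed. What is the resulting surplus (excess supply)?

Equilibrium price would be P* = 9, so the floor at 16 binds.
At P = 16: D = 295.5, S = 369.
Surplus = 369 − 295.5 = 73.5.

Surplus = 73.5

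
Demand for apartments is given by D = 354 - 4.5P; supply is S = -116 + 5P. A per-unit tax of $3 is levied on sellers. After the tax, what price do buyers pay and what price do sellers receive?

Pre-tax equilibrium: P* = 940/19, Q* = 2496/19.
Tax on sellers shifts supply to S = -116 + 5(P − 3) = -131 + 5P.
354 - 4.5P = -131 + 5P gives buyer price Pb = 970/19; sellers receive Ps = 970/19 − 3 = 913/19.
New quantity: Q = 354 − 4.5(970/19) = 2361/19.

Buyers pay 970/19, sellers receive 913/19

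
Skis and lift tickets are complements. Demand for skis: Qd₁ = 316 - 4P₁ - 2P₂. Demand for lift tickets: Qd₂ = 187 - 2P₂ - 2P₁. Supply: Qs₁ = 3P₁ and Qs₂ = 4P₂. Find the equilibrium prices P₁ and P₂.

Market 1: 316 - 4P₁ - 2P₂ = 3P₁ → 7P₁ + 2P₂ = 316.
Market 2: 6P₂ + 2P₁ = 187.
Eliminating P₂: 6×(1) − 2×(2) gives 38P₁ = 1522, so P₁ = 761/19.
Back-substitute into (2): P₂ = (187 − 2×761/19) / 6 = 677/38.

P₁ = 761/19, P₂ = 677/38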